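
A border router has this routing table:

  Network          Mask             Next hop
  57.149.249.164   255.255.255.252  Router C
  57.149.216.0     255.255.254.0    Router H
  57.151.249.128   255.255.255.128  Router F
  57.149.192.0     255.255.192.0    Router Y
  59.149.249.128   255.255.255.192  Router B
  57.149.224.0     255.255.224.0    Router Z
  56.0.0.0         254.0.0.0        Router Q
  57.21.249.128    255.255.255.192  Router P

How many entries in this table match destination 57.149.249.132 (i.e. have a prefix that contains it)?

Prefixes containing 57.149.249.132:
  56.0.0.0/7 (56.0.0.0 - 57.255.255.255)
  57.149.192.0/18 (57.149.192.0 - 57.149.255.255)
  57.149.224.0/19 (57.149.224.0 - 57.149.255.255)
Total matching entries: 3.

3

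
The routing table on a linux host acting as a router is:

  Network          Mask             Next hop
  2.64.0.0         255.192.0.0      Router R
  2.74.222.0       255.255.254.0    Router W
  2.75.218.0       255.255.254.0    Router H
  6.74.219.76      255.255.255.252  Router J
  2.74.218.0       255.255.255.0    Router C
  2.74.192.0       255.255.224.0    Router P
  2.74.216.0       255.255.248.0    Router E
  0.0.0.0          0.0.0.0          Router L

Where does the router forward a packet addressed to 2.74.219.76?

Routes whose prefix contains 2.74.219.76:
  0.0.0.0/0 (default, matches everything) -> Router L
  2.64.0.0/10 (2.64.0.0 - 2.127.255.255) -> Router R
  2.74.192.0/19 (2.74.192.0 - 2.74.223.255) -> Router P
  2.74.216.0/21 (2.74.216.0 - 2.74.223.255) -> Router E
More-specific entries that do NOT match:
  6.74.219.76/30 (6.74.219.76 - 6.74.219.79) does not contain 2.74.219.76
  2.74.218.0/24 (2.74.218.0 - 2.74.218.255) does not contain 2.74.219.76
  2.74.222.0/23 (2.74.222.0 - 2.74.223.255) does not contain 2.74.219.76
  2.75.218.0/23 (2.75.218.0 - 2.75.219.255) does not contain 2.74.219.76
Longest matching prefix is /21 -> next hop Router E.

Router E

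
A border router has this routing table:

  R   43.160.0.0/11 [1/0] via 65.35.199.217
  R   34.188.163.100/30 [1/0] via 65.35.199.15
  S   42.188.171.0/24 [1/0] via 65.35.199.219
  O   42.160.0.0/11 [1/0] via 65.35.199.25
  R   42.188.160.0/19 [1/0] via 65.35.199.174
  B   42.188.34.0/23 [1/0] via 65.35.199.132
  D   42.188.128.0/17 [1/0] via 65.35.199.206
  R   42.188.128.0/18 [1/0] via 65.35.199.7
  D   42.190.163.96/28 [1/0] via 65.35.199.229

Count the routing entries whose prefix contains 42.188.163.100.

Prefixes containing 42.188.163.100:
  42.160.0.0/11 (42.160.0.0 - 42.191.255.255)
  42.188.128.0/17 (42.188.128.0 - 42.188.255.255)
  42.188.128.0/18 (42.188.128.0 - 42.188.191.255)
  42.188.160.0/19 (42.188.160.0 - 42.188.191.255)
Total matching entries: 4.

4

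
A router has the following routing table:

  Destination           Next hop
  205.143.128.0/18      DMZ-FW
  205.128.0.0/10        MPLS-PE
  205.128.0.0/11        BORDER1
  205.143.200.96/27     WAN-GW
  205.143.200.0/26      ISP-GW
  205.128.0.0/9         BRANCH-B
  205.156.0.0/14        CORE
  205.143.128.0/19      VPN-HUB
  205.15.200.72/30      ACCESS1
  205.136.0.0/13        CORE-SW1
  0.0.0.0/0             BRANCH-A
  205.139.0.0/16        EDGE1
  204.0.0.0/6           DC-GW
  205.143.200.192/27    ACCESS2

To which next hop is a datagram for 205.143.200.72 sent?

Routes whose prefix contains 205.143.200.72:
  0.0.0.0/0 (default, matches everything) -> BRANCH-A
  204.0.0.0/6 (204.0.0.0 - 207.255.255.255) -> DC-GW
  205.128.0.0/9 (205.128.0.0 - 205.255.255.255) -> BRANCH-B
  205.128.0.0/10 (205.128.0.0 - 205.191.255.255) -> MPLS-PE
  205.128.0.0/11 (205.128.0.0 - 205.159.255.255) -> BORDER1
  205.136.0.0/13 (205.136.0.0 - 205.143.255.255) -> CORE-SW1
More-specific entries that do NOT match:
  205.15.200.72/30 (205.15.200.72 - 205.15.200.75) does not contain 205.143.200.72
  205.143.200.96/27 (205.143.200.96 - 205.143.200.127) does not contain 205.143.200.72
  205.143.200.192/27 (205.143.200.192 - 205.143.200.223) does not contain 205.143.200.72
  205.143.200.0/26 (205.143.200.0 - 205.143.200.63) does not contain 205.143.200.72
  205.143.128.0/19 (205.143.128.0 - 205.143.159.255) does not contain 205.143.200.72
  205.143.128.0/18 (205.143.128.0 - 205.143.191.255) does not contain 205.143.200.72
  205.139.0.0/16 (205.139.0.0 - 205.139.255.255) does not contain 205.143.200.72
  205.156.0.0/14 (205.156.0.0 - 205.159.255.255) does not contain 205.143.200.72
Longest matching prefix is /13 -> next hop CORE-SW1.

CORE-SW1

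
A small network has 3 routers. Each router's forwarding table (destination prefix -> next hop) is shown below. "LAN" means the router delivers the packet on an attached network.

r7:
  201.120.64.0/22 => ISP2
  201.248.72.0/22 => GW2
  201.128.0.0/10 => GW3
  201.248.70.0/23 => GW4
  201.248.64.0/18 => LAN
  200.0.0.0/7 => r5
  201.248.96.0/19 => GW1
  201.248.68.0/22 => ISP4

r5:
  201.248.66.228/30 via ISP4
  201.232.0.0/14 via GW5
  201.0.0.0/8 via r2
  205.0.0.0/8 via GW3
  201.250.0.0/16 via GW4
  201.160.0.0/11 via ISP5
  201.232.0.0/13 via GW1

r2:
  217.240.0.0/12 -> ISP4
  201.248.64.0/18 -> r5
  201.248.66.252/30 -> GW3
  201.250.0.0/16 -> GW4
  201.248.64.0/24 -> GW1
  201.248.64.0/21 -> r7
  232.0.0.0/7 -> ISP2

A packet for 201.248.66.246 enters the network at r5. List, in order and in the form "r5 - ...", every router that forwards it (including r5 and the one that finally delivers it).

At r5: longest match for 201.248.66.246 is 201.0.0.0/8 -> r2
At r2: longest match for 201.248.66.246 is 201.248.64.0/21 -> r7
At r7: longest match for 201.248.66.246 is 201.248.64.0/18 -> LAN

r5 - r2 - r7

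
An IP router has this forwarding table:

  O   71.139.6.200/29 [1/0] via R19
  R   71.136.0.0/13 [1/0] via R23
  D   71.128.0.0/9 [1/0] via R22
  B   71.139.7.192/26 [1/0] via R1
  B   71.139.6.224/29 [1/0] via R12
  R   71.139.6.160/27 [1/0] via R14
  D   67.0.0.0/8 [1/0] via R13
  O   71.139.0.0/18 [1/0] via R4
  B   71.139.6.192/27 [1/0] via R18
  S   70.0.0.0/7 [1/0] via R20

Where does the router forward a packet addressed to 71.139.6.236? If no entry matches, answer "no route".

Routes whose prefix contains 71.139.6.236:
  70.0.0.0/7 (70.0.0.0 - 71.255.255.255) -> R20
  71.128.0.0/9 (71.128.0.0 - 71.255.255.255) -> R22
  71.136.0.0/13 (71.136.0.0 - 71.143.255.255) -> R23
  71.139.0.0/18 (71.139.0.0 - 71.139.63.255) -> R4
More-specific entries that do NOT match:
  71.139.6.200/29 (71.139.6.200 - 71.139.6.207) does not contain 71.139.6.236
  71.139.6.224/29 (71.139.6.224 - 71.139.6.231) does not contain 71.139.6.236
  71.139.6.160/27 (71.139.6.160 - 71.139.6.191) does not contain 71.139.6.236
  71.139.6.192/27 (71.139.6.192 - 71.139.6.223) does not contain 71.139.6.236
  71.139.7.192/26 (71.139.7.192 - 71.139.7.255) does not contain 71.139.6.236
Longest matching prefix is /18 -> next hop R4.

R4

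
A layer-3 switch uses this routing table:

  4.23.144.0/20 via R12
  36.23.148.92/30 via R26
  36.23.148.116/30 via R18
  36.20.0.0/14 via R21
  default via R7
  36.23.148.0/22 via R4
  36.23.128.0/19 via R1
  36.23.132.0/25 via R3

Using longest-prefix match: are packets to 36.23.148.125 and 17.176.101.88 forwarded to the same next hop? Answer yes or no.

no

36.23.148.125: longest match 36.23.148.0/22 -> R4
17.176.101.88: longest match 0.0.0.0/0 -> R7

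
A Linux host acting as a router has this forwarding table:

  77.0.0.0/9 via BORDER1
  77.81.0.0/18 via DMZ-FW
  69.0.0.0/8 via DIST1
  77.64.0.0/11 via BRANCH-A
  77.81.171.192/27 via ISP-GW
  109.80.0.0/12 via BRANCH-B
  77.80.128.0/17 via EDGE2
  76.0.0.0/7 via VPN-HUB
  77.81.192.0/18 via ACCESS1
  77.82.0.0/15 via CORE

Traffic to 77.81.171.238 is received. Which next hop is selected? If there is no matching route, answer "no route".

BRANCH-A

Routes whose prefix contains 77.81.171.238:
  76.0.0.0/7 (76.0.0.0 - 77.255.255.255) -> VPN-HUB
  77.0.0.0/9 (77.0.0.0 - 77.127.255.255) -> BORDER1
  77.64.0.0/11 (77.64.0.0 - 77.95.255.255) -> BRANCH-A
More-specific entries that do NOT match:
  77.81.171.192/27 (77.81.171.192 - 77.81.171.223) does not contain 77.81.171.238
  77.81.0.0/18 (77.81.0.0 - 77.81.63.255) does not contain 77.81.171.238
  77.81.192.0/18 (77.81.192.0 - 77.81.255.255) does not contain 77.81.171.238
  77.80.128.0/17 (77.80.128.0 - 77.80.255.255) does not contain 77.81.171.238
  77.82.0.0/15 (77.82.0.0 - 77.83.255.255) does not contain 77.81.171.238
  109.80.0.0/12 (109.80.0.0 - 109.95.255.255) does not contain 77.81.171.238
Longest matching prefix is /11 -> next hop BRANCH-A.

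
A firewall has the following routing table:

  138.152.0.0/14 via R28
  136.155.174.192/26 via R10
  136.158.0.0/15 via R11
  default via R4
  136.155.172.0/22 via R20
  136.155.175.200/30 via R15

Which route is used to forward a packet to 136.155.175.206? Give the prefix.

Entries matching 136.155.175.206:
  0.0.0.0/0 (default, matches everything)
  136.155.172.0/22 (136.155.172.0 - 136.155.175.255)
Most specific is 136.155.172.0/22.

136.155.172.0/22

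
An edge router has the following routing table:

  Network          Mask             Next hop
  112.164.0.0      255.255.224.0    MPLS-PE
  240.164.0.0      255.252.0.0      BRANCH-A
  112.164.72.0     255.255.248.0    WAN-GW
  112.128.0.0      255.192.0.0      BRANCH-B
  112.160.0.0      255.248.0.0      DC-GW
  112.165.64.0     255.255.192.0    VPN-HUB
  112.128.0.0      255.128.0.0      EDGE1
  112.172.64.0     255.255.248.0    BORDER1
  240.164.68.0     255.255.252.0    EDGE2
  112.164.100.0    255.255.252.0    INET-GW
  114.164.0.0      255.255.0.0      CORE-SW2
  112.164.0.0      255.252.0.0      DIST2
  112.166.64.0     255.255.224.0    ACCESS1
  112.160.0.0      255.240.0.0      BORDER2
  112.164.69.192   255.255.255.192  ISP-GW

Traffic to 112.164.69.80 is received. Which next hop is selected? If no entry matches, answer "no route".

Routes whose prefix contains 112.164.69.80:
  112.128.0.0/9 (112.128.0.0 - 112.255.255.255) -> EDGE1
  112.128.0.0/10 (112.128.0.0 - 112.191.255.255) -> BRANCH-B
  112.160.0.0/12 (112.160.0.0 - 112.175.255.255) -> BORDER2
  112.160.0.0/13 (112.160.0.0 - 112.167.255.255) -> DC-GW
  112.164.0.0/14 (112.164.0.0 - 112.167.255.255) -> DIST2
More-specific entries that do NOT match:
  112.164.69.192/26 (112.164.69.192 - 112.164.69.255) does not contain 112.164.69.80
  240.164.68.0/22 (240.164.68.0 - 240.164.71.255) does not contain 112.164.69.80
  112.164.100.0/22 (112.164.100.0 - 112.164.103.255) does not contain 112.164.69.80
  112.164.72.0/21 (112.164.72.0 - 112.164.79.255) does not contain 112.164.69.80
  112.172.64.0/21 (112.172.64.0 - 112.172.71.255) does not contain 112.164.69.80
  112.164.0.0/19 (112.164.0.0 - 112.164.31.255) does not contain 112.164.69.80
  112.166.64.0/19 (112.166.64.0 - 112.166.95.255) does not contain 112.164.69.80
  112.165.64.0/18 (112.165.64.0 - 112.165.127.255) does not contain 112.164.69.80
  114.164.0.0/16 (114.164.0.0 - 114.164.255.255) does not contain 112.164.69.80
Longest matching prefix is /14 -> next hop DIST2.

DIST2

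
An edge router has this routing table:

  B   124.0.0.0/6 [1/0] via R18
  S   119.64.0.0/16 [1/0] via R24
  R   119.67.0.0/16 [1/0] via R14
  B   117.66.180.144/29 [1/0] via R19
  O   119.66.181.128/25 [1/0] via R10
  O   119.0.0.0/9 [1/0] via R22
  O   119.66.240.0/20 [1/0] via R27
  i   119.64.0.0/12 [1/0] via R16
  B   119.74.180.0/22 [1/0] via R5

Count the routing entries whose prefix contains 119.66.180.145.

2

Prefixes containing 119.66.180.145:
  119.0.0.0/9 (119.0.0.0 - 119.127.255.255)
  119.64.0.0/12 (119.64.0.0 - 119.79.255.255)
Total matching entries: 2.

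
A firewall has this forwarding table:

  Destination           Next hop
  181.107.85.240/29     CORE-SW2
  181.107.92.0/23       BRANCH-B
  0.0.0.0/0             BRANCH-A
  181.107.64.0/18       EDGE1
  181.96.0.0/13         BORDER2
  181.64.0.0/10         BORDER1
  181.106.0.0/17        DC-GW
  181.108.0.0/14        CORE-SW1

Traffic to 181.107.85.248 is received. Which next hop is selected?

EDGE1

Routes whose prefix contains 181.107.85.248:
  0.0.0.0/0 (default, matches everything) -> BRANCH-A
  181.64.0.0/10 (181.64.0.0 - 181.127.255.255) -> BORDER1
  181.107.64.0/18 (181.107.64.0 - 181.107.127.255) -> EDGE1
More-specific entries that do NOT match:
  181.107.85.240/29 (181.107.85.240 - 181.107.85.247) does not contain 181.107.85.248
  181.107.92.0/23 (181.107.92.0 - 181.107.93.255) does not contain 181.107.85.248
Longest matching prefix is /18 -> next hop EDGE1.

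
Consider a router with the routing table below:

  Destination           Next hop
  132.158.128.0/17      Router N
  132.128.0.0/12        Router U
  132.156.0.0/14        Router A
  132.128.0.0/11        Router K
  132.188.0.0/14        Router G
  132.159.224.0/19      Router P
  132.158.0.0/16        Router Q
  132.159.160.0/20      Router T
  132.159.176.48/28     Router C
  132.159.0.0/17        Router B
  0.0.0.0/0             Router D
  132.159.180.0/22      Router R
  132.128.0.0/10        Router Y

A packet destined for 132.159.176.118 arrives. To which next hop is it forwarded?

Router A

Routes whose prefix contains 132.159.176.118:
  0.0.0.0/0 (default, matches everything) -> Router D
  132.128.0.0/10 (132.128.0.0 - 132.191.255.255) -> Router Y
  132.128.0.0/11 (132.128.0.0 - 132.159.255.255) -> Router K
  132.156.0.0/14 (132.156.0.0 - 132.159.255.255) -> Router A
More-specific entries that do NOT match:
  132.159.176.48/28 (132.159.176.48 - 132.159.176.63) does not contain 132.159.176.118
  132.159.180.0/22 (132.159.180.0 - 132.159.183.255) does not contain 132.159.176.118
  132.159.160.0/20 (132.159.160.0 - 132.159.175.255) does not contain 132.159.176.118
  132.159.224.0/19 (132.159.224.0 - 132.159.255.255) does not contain 132.159.176.118
  132.158.128.0/17 (132.158.128.0 - 132.158.255.255) does not contain 132.159.176.118
  132.159.0.0/17 (132.159.0.0 - 132.159.127.255) does not contain 132.159.176.118
  132.158.0.0/16 (132.158.0.0 - 132.158.255.255) does not contain 132.159.176.118
Longest matching prefix is /14 -> next hop Router A.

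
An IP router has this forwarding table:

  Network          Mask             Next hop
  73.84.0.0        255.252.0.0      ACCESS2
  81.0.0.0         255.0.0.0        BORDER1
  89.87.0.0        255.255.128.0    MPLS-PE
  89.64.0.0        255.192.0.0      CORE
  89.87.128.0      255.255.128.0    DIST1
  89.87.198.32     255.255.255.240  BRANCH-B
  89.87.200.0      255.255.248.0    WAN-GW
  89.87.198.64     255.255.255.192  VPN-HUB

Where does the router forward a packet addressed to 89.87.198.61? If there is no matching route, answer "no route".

DIST1

Routes whose prefix contains 89.87.198.61:
  89.64.0.0/10 (89.64.0.0 - 89.127.255.255) -> CORE
  89.87.128.0/17 (89.87.128.0 - 89.87.255.255) -> DIST1
More-specific entries that do NOT match:
  89.87.198.32/28 (89.87.198.32 - 89.87.198.47) does not contain 89.87.198.61
  89.87.198.64/26 (89.87.198.64 - 89.87.198.127) does not contain 89.87.198.61
  89.87.200.0/21 (89.87.200.0 - 89.87.207.255) does not contain 89.87.198.61
Longest matching prefix is /17 -> next hop DIST1.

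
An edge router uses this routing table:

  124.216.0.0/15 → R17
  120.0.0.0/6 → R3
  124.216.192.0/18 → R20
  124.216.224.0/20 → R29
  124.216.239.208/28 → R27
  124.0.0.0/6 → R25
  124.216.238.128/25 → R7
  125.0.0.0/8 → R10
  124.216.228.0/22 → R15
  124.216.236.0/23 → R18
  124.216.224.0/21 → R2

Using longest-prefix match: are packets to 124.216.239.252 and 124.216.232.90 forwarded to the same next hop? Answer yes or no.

124.216.239.252: longest match 124.216.224.0/20 -> R29
124.216.232.90: longest match 124.216.224.0/20 -> R29

yes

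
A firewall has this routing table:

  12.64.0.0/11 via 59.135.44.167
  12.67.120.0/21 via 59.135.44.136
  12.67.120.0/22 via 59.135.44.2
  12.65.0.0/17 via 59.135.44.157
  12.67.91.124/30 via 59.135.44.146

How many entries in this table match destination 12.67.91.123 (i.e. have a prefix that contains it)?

Prefixes containing 12.67.91.123:
  12.64.0.0/11 (12.64.0.0 - 12.95.255.255)
Total matching entries: 1.

1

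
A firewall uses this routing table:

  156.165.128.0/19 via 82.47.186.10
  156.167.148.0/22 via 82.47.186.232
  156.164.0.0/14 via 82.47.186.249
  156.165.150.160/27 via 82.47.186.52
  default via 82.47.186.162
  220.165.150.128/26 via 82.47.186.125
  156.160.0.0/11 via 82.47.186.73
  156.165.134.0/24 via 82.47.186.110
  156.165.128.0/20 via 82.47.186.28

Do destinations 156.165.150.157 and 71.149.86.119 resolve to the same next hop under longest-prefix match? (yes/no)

no

156.165.150.157: longest match 156.165.128.0/19 -> 82.47.186.10
71.149.86.119: longest match 0.0.0.0/0 -> 82.47.186.162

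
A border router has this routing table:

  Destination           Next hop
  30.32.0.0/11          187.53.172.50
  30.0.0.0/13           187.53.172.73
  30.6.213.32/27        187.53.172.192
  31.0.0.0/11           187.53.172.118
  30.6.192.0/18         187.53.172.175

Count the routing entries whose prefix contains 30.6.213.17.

2

Prefixes containing 30.6.213.17:
  30.0.0.0/13 (30.0.0.0 - 30.7.255.255)
  30.6.192.0/18 (30.6.192.0 - 30.6.255.255)
Total matching entries: 2.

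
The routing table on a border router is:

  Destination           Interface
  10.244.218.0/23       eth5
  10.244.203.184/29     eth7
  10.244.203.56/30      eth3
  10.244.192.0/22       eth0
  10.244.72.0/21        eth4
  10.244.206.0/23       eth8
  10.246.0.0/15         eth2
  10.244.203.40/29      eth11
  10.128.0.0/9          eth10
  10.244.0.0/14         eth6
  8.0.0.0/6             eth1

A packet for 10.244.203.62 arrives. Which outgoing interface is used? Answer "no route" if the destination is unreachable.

eth6

Routes whose prefix contains 10.244.203.62:
  8.0.0.0/6 (8.0.0.0 - 11.255.255.255) -> eth1
  10.128.0.0/9 (10.128.0.0 - 10.255.255.255) -> eth10
  10.244.0.0/14 (10.244.0.0 - 10.247.255.255) -> eth6
More-specific entries that do NOT match:
  10.244.203.56/30 (10.244.203.56 - 10.244.203.59) does not contain 10.244.203.62
  10.244.203.184/29 (10.244.203.184 - 10.244.203.191) does not contain 10.244.203.62
  10.244.203.40/29 (10.244.203.40 - 10.244.203.47) does not contain 10.244.203.62
  10.244.218.0/23 (10.244.218.0 - 10.244.219.255) does not contain 10.244.203.62
  10.244.206.0/23 (10.244.206.0 - 10.244.207.255) does not contain 10.244.203.62
  10.244.192.0/22 (10.244.192.0 - 10.244.195.255) does not contain 10.244.203.62
  10.244.72.0/21 (10.244.72.0 - 10.244.79.255) does not contain 10.244.203.62
  10.246.0.0/15 (10.246.0.0 - 10.247.255.255) does not contain 10.244.203.62
Longest matching prefix is /14 -> interface eth6.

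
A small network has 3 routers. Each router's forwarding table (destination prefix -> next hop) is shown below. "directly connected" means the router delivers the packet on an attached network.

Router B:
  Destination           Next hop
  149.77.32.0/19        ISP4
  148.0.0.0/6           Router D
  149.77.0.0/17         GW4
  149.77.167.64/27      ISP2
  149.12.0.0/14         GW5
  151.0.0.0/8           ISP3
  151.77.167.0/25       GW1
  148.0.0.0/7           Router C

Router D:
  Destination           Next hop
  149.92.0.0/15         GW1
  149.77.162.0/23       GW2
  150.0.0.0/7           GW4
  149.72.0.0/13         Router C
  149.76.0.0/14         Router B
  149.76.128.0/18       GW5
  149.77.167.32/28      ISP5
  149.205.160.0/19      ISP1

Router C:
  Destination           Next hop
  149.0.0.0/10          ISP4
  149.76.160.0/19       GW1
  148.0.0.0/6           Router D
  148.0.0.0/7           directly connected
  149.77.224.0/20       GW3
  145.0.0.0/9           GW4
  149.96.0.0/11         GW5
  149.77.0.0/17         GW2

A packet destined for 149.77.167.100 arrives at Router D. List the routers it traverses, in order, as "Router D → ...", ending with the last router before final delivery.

Router D → Router B → Router C

At Router D: longest match for 149.77.167.100 is 149.76.0.0/14 -> Router B
At Router B: longest match for 149.77.167.100 is 148.0.0.0/7 -> Router C
At Router C: longest match for 149.77.167.100 is 148.0.0.0/7 -> directly connected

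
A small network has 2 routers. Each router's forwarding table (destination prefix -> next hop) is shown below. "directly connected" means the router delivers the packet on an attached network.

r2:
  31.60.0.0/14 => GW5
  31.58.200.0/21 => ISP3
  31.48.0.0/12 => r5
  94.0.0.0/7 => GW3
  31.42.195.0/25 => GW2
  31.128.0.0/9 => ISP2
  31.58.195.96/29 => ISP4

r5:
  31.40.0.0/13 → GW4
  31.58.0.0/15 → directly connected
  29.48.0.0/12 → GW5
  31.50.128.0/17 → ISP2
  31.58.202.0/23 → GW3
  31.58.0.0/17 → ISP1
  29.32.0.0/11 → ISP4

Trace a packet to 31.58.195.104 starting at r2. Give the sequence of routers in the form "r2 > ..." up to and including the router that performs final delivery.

r2 > r5

At r2: longest match for 31.58.195.104 is 31.48.0.0/12 -> r5
At r5: longest match for 31.58.195.104 is 31.58.0.0/15 -> directly connected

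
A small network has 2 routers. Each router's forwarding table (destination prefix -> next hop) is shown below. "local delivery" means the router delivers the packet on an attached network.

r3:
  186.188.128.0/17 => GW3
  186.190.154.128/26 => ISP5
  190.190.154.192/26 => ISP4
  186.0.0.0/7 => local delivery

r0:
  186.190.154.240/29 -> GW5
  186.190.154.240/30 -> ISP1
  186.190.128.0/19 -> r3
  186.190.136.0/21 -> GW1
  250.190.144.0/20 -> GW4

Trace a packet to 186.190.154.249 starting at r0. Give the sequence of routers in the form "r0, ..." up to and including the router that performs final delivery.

r0, r3

At r0: longest match for 186.190.154.249 is 186.190.128.0/19 -> r3
At r3: longest match for 186.190.154.249 is 186.0.0.0/7 -> local delivery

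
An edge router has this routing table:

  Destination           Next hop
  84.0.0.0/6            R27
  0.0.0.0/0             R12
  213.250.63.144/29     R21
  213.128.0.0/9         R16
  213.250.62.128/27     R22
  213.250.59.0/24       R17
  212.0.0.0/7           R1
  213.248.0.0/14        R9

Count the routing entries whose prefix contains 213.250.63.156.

Prefixes containing 213.250.63.156:
  0.0.0.0/0 (default, matches everything)
  212.0.0.0/7 (212.0.0.0 - 213.255.255.255)
  213.128.0.0/9 (213.128.0.0 - 213.255.255.255)
  213.248.0.0/14 (213.248.0.0 - 213.251.255.255)
Total matching entries: 4.

4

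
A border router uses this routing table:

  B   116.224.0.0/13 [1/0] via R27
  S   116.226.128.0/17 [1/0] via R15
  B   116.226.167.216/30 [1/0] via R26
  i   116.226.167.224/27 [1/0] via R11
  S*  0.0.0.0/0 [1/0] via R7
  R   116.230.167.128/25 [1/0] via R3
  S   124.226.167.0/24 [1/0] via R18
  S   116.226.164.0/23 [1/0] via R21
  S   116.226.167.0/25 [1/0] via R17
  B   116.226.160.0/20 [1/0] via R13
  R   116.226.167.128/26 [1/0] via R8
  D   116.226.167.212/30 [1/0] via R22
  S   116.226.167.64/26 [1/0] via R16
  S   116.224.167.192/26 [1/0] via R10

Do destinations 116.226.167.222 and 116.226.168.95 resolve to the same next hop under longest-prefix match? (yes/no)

116.226.167.222: longest match 116.226.160.0/20 -> R13
116.226.168.95: longest match 116.226.160.0/20 -> R13

yes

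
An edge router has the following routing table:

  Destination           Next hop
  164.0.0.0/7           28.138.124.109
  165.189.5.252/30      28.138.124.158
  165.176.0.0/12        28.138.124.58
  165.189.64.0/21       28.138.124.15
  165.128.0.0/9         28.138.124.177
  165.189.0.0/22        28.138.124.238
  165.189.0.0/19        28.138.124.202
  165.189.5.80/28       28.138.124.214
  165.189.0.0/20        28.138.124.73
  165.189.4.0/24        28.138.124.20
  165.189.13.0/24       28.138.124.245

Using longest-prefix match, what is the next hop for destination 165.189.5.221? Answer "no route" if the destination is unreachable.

Routes whose prefix contains 165.189.5.221:
  164.0.0.0/7 (164.0.0.0 - 165.255.255.255) -> 28.138.124.109
  165.128.0.0/9 (165.128.0.0 - 165.255.255.255) -> 28.138.124.177
  165.176.0.0/12 (165.176.0.0 - 165.191.255.255) -> 28.138.124.58
  165.189.0.0/19 (165.189.0.0 - 165.189.31.255) -> 28.138.124.202
  165.189.0.0/20 (165.189.0.0 - 165.189.15.255) -> 28.138.124.73
More-specific entries that do NOT match:
  165.189.5.252/30 (165.189.5.252 - 165.189.5.255) does not contain 165.189.5.221
  165.189.5.80/28 (165.189.5.80 - 165.189.5.95) does not contain 165.189.5.221
  165.189.4.0/24 (165.189.4.0 - 165.189.4.255) does not contain 165.189.5.221
  165.189.13.0/24 (165.189.13.0 - 165.189.13.255) does not contain 165.189.5.221
  165.189.0.0/22 (165.189.0.0 - 165.189.3.255) does not contain 165.189.5.221
  165.189.64.0/21 (165.189.64.0 - 165.189.71.255) does not contain 165.189.5.221
Longest matching prefix is /20 -> next hop 28.138.124.73.

28.138.124.73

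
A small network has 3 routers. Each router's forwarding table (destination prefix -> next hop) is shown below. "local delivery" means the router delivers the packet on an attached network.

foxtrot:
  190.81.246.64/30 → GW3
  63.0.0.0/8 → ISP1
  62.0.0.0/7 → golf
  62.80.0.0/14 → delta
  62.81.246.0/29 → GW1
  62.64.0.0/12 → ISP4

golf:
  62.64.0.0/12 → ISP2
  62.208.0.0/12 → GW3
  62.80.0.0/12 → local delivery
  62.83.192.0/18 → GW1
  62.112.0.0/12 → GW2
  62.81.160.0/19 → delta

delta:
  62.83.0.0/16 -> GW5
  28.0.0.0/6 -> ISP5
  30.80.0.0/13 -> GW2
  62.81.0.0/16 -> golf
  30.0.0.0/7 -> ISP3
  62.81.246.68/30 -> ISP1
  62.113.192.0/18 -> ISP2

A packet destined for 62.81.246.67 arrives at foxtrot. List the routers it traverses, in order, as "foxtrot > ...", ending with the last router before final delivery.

At foxtrot: longest match for 62.81.246.67 is 62.80.0.0/14 -> delta
At delta: longest match for 62.81.246.67 is 62.81.0.0/16 -> golf
At golf: longest match for 62.81.246.67 is 62.80.0.0/12 -> local delivery

foxtrot > delta > golf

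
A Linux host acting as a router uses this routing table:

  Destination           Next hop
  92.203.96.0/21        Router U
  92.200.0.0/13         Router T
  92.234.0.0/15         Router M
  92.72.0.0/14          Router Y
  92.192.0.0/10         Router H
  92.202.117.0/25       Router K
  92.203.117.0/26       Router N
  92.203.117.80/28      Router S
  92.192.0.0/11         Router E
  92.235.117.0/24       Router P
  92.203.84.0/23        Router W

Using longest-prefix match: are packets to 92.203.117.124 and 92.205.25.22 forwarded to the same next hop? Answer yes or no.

92.203.117.124: longest match 92.200.0.0/13 -> Router T
92.205.25.22: longest match 92.200.0.0/13 -> Router T

yes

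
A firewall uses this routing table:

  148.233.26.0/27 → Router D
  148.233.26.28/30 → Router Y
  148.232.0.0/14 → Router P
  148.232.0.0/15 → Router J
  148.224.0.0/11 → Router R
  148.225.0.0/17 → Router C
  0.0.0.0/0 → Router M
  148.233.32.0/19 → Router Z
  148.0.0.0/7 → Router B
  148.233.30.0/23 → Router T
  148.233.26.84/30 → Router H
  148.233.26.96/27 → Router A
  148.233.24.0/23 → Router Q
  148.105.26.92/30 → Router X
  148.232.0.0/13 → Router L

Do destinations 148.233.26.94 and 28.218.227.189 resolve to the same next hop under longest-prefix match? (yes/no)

no

148.233.26.94: longest match 148.232.0.0/15 -> Router J
28.218.227.189: longest match 0.0.0.0/0 -> Router M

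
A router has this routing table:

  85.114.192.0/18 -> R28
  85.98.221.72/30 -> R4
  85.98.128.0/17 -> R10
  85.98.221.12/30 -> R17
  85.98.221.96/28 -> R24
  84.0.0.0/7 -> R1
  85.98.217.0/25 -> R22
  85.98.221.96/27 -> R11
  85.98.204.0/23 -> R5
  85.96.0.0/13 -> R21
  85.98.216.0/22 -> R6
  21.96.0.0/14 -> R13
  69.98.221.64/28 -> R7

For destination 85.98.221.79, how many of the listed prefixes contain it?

Prefixes containing 85.98.221.79:
  84.0.0.0/7 (84.0.0.0 - 85.255.255.255)
  85.96.0.0/13 (85.96.0.0 - 85.103.255.255)
  85.98.128.0/17 (85.98.128.0 - 85.98.255.255)
Total matching entries: 3.

3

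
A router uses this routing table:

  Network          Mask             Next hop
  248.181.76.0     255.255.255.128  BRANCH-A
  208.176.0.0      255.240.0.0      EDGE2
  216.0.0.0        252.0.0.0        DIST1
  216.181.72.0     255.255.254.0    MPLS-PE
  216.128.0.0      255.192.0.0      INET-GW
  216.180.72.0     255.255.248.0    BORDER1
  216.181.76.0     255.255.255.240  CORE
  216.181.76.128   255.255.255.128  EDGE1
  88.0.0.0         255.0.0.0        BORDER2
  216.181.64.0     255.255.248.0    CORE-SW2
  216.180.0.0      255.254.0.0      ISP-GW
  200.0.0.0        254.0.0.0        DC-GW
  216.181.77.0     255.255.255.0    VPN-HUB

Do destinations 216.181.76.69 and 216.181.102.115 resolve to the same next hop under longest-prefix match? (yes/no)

yes

216.181.76.69: longest match 216.180.0.0/15 -> ISP-GW
216.181.102.115: longest match 216.180.0.0/15 -> ISP-GW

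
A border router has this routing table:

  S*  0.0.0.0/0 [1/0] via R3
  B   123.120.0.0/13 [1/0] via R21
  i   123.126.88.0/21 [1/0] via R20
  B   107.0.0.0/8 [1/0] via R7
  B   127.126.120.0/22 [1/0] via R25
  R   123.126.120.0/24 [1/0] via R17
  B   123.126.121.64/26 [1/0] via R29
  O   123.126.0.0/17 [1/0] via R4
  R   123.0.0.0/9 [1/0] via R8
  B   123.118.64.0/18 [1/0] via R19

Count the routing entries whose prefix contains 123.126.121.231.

4

Prefixes containing 123.126.121.231:
  0.0.0.0/0 (default, matches everything)
  123.0.0.0/9 (123.0.0.0 - 123.127.255.255)
  123.120.0.0/13 (123.120.0.0 - 123.127.255.255)
  123.126.0.0/17 (123.126.0.0 - 123.126.127.255)
Total matching entries: 4.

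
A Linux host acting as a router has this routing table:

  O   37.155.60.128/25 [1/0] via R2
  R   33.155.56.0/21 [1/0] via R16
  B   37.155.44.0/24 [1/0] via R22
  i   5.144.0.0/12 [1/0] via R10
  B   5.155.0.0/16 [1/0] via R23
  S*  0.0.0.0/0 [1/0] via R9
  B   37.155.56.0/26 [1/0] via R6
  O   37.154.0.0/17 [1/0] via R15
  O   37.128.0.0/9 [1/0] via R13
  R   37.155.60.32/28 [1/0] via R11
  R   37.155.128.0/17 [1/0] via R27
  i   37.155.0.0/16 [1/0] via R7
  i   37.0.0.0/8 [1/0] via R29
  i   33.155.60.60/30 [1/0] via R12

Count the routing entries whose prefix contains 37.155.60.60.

4

Prefixes containing 37.155.60.60:
  0.0.0.0/0 (default, matches everything)
  37.0.0.0/8 (37.0.0.0 - 37.255.255.255)
  37.128.0.0/9 (37.128.0.0 - 37.255.255.255)
  37.155.0.0/16 (37.155.0.0 - 37.155.255.255)
Total matching entries: 4.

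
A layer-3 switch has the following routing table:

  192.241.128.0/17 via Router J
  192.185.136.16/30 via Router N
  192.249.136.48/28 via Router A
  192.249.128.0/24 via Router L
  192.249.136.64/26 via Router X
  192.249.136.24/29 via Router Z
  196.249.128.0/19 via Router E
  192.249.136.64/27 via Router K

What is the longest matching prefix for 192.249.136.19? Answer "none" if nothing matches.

none

192.249.136.19 is outside every listed prefix and there is no default route.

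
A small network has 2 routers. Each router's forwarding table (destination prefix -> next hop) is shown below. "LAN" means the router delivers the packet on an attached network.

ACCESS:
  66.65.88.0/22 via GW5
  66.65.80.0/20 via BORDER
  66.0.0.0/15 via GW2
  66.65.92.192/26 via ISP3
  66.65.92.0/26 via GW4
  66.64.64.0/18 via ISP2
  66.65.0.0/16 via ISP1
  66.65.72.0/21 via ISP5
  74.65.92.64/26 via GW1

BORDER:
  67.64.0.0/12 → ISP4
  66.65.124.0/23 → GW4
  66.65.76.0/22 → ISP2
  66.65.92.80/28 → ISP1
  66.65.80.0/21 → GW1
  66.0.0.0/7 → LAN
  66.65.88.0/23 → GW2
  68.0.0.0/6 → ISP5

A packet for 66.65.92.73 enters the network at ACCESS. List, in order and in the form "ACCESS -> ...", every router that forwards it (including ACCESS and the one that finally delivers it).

ACCESS -> BORDER

At ACCESS: longest match for 66.65.92.73 is 66.65.80.0/20 -> BORDER
At BORDER: longest match for 66.65.92.73 is 66.0.0.0/7 -> LAN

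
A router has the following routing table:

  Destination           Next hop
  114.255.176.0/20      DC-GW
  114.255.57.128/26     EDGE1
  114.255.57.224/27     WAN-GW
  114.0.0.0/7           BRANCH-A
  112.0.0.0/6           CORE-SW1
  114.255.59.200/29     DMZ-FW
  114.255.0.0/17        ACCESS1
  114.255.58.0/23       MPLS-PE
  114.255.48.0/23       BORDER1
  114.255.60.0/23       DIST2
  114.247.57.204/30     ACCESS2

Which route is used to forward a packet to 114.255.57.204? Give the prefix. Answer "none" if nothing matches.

114.255.0.0/17

Entries matching 114.255.57.204:
  112.0.0.0/6 (112.0.0.0 - 115.255.255.255)
  114.0.0.0/7 (114.0.0.0 - 115.255.255.255)
  114.255.0.0/17 (114.255.0.0 - 114.255.127.255)
Most specific is 114.255.0.0/17.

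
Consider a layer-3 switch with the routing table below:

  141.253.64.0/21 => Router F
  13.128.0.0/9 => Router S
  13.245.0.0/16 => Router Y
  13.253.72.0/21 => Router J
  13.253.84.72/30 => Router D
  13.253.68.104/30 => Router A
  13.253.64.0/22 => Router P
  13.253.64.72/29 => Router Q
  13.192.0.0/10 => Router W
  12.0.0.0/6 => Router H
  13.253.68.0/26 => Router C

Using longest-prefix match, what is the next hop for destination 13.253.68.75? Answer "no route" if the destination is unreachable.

Routes whose prefix contains 13.253.68.75:
  12.0.0.0/6 (12.0.0.0 - 15.255.255.255) -> Router H
  13.128.0.0/9 (13.128.0.0 - 13.255.255.255) -> Router S
  13.192.0.0/10 (13.192.0.0 - 13.255.255.255) -> Router W
More-specific entries that do NOT match:
  13.253.84.72/30 (13.253.84.72 - 13.253.84.75) does not contain 13.253.68.75
  13.253.68.104/30 (13.253.68.104 - 13.253.68.107) does not contain 13.253.68.75
  13.253.64.72/29 (13.253.64.72 - 13.253.64.79) does not contain 13.253.68.75
  13.253.68.0/26 (13.253.68.0 - 13.253.68.63) does not contain 13.253.68.75
  13.253.64.0/22 (13.253.64.0 - 13.253.67.255) does not contain 13.253.68.75
  141.253.64.0/21 (141.253.64.0 - 141.253.71.255) does not contain 13.253.68.75
  13.253.72.0/21 (13.253.72.0 - 13.253.79.255) does not contain 13.253.68.75
  13.245.0.0/16 (13.245.0.0 - 13.245.255.255) does not contain 13.253.68.75
Longest matching prefix is /10 -> next hop Router W.

Router W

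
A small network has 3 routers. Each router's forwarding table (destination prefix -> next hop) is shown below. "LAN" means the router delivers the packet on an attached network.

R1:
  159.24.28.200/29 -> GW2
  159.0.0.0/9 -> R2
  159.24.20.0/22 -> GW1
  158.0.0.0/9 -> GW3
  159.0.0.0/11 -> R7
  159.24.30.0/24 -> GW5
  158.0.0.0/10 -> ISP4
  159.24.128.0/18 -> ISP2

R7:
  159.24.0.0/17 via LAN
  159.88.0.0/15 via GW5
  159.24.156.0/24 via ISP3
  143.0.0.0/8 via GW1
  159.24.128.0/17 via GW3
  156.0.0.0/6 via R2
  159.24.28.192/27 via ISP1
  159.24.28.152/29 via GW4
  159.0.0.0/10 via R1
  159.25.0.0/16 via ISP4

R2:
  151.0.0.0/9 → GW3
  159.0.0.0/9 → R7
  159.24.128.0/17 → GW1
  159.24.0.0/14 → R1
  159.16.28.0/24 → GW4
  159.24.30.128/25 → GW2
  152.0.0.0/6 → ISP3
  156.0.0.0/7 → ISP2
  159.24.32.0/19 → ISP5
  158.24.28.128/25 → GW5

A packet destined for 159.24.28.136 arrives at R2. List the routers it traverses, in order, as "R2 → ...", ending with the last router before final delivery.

At R2: longest match for 159.24.28.136 is 159.24.0.0/14 -> R1
At R1: longest match for 159.24.28.136 is 159.0.0.0/11 -> R7
At R7: longest match for 159.24.28.136 is 159.24.0.0/17 -> LAN

R2 → R1 → R7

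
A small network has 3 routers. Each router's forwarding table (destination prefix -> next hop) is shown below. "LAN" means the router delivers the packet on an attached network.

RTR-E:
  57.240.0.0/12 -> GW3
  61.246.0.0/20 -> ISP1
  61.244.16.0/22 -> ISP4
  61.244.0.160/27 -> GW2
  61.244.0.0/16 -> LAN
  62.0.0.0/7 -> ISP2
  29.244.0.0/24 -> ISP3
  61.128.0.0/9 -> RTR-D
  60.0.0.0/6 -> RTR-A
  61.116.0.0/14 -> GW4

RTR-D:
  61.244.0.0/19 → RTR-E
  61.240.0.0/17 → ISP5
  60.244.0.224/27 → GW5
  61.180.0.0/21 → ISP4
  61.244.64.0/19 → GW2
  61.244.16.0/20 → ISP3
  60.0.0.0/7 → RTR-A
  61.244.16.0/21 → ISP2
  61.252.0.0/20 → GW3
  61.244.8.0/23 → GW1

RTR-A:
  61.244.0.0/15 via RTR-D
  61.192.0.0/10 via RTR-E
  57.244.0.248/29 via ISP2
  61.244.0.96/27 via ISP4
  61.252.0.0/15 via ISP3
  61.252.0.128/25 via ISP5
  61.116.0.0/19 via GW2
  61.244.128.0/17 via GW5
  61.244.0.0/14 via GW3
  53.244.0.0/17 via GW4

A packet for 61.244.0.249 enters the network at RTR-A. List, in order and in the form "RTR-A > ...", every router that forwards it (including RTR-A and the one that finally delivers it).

RTR-A > RTR-D > RTR-E

At RTR-A: longest match for 61.244.0.249 is 61.244.0.0/15 -> RTR-D
At RTR-D: longest match for 61.244.0.249 is 61.244.0.0/19 -> RTR-E
At RTR-E: longest match for 61.244.0.249 is 61.244.0.0/16 -> LAN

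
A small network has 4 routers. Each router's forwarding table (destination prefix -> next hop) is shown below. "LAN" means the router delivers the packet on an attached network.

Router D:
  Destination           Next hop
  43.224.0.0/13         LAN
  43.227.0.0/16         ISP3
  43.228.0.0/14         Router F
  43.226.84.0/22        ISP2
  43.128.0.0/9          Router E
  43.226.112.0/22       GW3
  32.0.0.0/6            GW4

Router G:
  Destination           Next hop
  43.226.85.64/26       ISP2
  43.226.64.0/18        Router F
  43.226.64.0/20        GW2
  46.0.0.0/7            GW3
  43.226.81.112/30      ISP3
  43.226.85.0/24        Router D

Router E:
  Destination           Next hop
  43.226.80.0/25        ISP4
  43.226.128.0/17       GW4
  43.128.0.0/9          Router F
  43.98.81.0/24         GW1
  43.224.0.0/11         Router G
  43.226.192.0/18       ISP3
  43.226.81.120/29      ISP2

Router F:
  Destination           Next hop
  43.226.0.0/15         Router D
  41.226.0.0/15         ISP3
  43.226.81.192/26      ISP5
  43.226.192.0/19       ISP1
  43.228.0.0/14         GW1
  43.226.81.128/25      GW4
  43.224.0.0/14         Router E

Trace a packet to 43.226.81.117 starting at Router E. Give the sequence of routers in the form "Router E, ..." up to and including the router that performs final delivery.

Router E, Router G, Router F, Router D

At Router E: longest match for 43.226.81.117 is 43.224.0.0/11 -> Router G
At Router G: longest match for 43.226.81.117 is 43.226.64.0/18 -> Router F
At Router F: longest match for 43.226.81.117 is 43.226.0.0/15 -> Router D
At Router D: longest match for 43.226.81.117 is 43.224.0.0/13 -> LAN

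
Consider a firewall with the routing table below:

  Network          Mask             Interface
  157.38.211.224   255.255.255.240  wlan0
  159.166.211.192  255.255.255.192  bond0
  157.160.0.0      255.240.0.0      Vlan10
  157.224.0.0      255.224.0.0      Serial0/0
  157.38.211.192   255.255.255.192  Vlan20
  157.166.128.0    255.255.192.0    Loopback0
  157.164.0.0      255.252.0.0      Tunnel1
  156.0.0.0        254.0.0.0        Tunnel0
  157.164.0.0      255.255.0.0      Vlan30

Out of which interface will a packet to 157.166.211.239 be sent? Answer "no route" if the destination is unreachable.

Tunnel1

Routes whose prefix contains 157.166.211.239:
  156.0.0.0/7 (156.0.0.0 - 157.255.255.255) -> Tunnel0
  157.160.0.0/12 (157.160.0.0 - 157.175.255.255) -> Vlan10
  157.164.0.0/14 (157.164.0.0 - 157.167.255.255) -> Tunnel1
More-specific entries that do NOT match:
  157.38.211.224/28 (157.38.211.224 - 157.38.211.239) does not contain 157.166.211.239
  159.166.211.192/26 (159.166.211.192 - 159.166.211.255) does not contain 157.166.211.239
  157.38.211.192/26 (157.38.211.192 - 157.38.211.255) does not contain 157.166.211.239
  157.166.128.0/18 (157.166.128.0 - 157.166.191.255) does not contain 157.166.211.239
  157.164.0.0/16 (157.164.0.0 - 157.164.255.255) does not contain 157.166.211.239
Longest matching prefix is /14 -> interface Tunnel1.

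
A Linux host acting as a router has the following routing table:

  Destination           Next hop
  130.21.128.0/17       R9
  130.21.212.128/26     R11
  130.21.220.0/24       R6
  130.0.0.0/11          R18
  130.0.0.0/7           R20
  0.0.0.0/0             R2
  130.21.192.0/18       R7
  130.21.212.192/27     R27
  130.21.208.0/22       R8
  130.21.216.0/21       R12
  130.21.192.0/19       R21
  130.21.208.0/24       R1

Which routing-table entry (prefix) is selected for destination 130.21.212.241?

Entries matching 130.21.212.241:
  0.0.0.0/0 (default, matches everything)
  130.0.0.0/7 (130.0.0.0 - 131.255.255.255)
  130.0.0.0/11 (130.0.0.0 - 130.31.255.255)
  130.21.128.0/17 (130.21.128.0 - 130.21.255.255)
  130.21.192.0/18 (130.21.192.0 - 130.21.255.255)
  130.21.192.0/19 (130.21.192.0 - 130.21.223.255)
Most specific is 130.21.192.0/19.

130.21.192.0/19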